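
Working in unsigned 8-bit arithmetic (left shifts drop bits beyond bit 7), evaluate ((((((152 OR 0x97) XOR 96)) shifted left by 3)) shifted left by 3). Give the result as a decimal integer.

152 = 10011000
0x97 = 10010111
→ OR → 10011111 = 159
96 = 01100000
→ XOR → 11111111 = 255
→ shifted left by 3 (mod 2^8) → 11111000 = 248
→ shifted left by 3 (mod 2^8) → 11000000 = 192

192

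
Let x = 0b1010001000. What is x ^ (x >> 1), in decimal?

972

x = 1010001000 = 648
x>>1 = 0101000100
XOR  = 1111001100 = 972
(x ^ (x >> 1) gives the standard binary-reflected Gray code of x.)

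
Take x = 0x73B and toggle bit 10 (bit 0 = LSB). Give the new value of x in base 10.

827

x = 11100111011
bit 10 is currently 1; toggle it via x ^ (1 << 10) = x ^ 1024
→ 01100111011 = 827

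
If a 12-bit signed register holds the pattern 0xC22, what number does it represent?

pattern = 110000100010 (MSB is 1 ⇒ negative)
Invert: 001111011101, add 1 → 001111011110 = 990, so the value is -990.
(Equivalently: 3106 - 2^12 = 3106 - 4096 = -990.)

-990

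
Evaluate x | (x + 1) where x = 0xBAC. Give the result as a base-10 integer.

x = 101110101100 = 2988
x + 1 = 101110101101
OR    = 101110101101 = 2989
(x | (x + 1) sets the lowest cleared bit.)

2989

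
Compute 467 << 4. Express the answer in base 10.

7472

467 = 0000111010011
shift left by 4 → 1110100110000 = 7472
(equivalently, 467 × 2^4 = 467 × 16)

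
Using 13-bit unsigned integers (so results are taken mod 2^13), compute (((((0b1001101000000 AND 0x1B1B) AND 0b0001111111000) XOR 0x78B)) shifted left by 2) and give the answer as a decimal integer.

4652

0b1001101000000 = 1001101000000
0x1B1B = 1101100011011
→ AND → 1001100000000 = 4864
0b0001111111000 = 0001111111000
→ AND → 0001100000000 = 768
0x78B = 0011110001011
→ XOR → 0010010001011 = 1163
→ shifted left by 2 (mod 2^13) → 1001000101100 = 4652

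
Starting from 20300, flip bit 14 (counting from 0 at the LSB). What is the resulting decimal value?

x = 0100111101001100
bit 14 is currently 1; toggle it via x ^ (1 << 14) = x ^ 16384
→ 0000111101001100 = 3916

3916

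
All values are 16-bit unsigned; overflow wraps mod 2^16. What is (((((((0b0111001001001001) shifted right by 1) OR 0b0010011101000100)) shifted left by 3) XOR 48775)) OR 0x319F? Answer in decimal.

0b0111001001001001 = 0111001001001001
→ shifted right by 1 → 0011100100100100 = 14628
0b0010011101000100 = 0010011101000100
→ OR → 0011111101100100 = 16228
→ shifted left by 3 (mod 2^16) → 1111101100100000 = 64288
48775 = 1011111010000111
→ XOR → 0100010110100111 = 17831
0x319F = 0011000110011111
→ OR → 0111010110111111 = 30143

30143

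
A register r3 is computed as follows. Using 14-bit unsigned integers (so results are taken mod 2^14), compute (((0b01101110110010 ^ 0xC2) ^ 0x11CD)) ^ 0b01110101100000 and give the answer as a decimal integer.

6109

0b01101110110010 = 01101110110010
0xC2 = 00000011000010
→ ^ → 01101101110000 = 7024
0x11CD = 01000111001101
→ ^ → 00101010111101 = 2749
0b01110101100000 = 01110101100000
→ ^ → 01011111011101 = 6109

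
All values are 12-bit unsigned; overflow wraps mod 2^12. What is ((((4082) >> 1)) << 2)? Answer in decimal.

4082 = 111111110010
→ >> 1 → 011111111001 = 2041
→ << 2 (mod 2^12) → 111111100100 = 4068

4068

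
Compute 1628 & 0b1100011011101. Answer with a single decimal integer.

92

1628 = 0011001011100
b = 1100011011101
AND → 0000001011100 = 92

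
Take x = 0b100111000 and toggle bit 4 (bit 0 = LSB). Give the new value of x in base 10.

x = 100111000
bit 4 is currently 1; toggle it via x ^ (1 << 4) = x ^ 16
→ 100101000 = 296

296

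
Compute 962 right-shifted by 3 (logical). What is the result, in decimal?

120

962 = 1111000010
shift right by 3 → 0001111000 = 120
(equivalently, floor(962 / 8))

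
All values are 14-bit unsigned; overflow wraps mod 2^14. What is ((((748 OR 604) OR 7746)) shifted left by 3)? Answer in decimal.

14320

748 = 00001011101100
604 = 00001001011100
→ OR → 00001011111100 = 764
7746 = 01111001000010
→ OR → 01111011111110 = 7934
→ shifted left by 3 (mod 2^14) → 11011111110000 = 14320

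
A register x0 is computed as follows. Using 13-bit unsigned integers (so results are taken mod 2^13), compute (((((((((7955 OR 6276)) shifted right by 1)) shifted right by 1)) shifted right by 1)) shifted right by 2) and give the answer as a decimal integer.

7955 = 1111100010011
6276 = 1100010000100
→ OR → 1111110010111 = 8087
→ shifted right by 1 → 0111111001011 = 4043
→ shifted right by 1 → 0011111100101 = 2021
→ shifted right by 1 → 0001111110010 = 1010
→ shifted right by 2 → 0000011111100 = 252

252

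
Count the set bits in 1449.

1449 = 10110101001
Count the 1s: 1 + 1 + 1 + 1 + 1 + 1 = 6

6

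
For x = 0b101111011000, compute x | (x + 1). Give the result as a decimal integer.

x = 101111011000 = 3032
x + 1 = 101111011001
OR    = 101111011001 = 3033
(x | (x + 1) sets the lowest cleared bit.)

3033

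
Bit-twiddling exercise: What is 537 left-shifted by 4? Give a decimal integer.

537 = 00001000011001
shift left by 4 → 10000110010000 = 8592
(equivalently, 537 × 2^4 = 537 × 16)

8592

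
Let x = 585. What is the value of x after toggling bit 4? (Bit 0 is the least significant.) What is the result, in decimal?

x = 1001001001
bit 4 is currently 0; toggle it via x ^ (1 << 4) = x ^ 16
→ 1001011001 = 601

601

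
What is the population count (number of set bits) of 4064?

7

4064 = 111111100000
Count the 1s: 1 + 1 + 1 + 1 + 1 + 1 + 1 = 7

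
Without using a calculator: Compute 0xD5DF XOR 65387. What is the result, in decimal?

10932

0xD5DF = 1101010111011111
65387 = 1111111101101011
XOR → 0010101010110100 = 10932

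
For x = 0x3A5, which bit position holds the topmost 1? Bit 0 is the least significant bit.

9

0x3A5 = 1110100101
The topmost 1 is at position 9 (since 2^9 = 512 ≤ 933 < 1024).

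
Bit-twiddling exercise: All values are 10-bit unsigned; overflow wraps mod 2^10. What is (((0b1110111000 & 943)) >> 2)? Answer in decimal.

0b1110111000 = 1110111000
943 = 1110101111
→ & → 1110101000 = 936
→ >> 2 → 0011101010 = 234

234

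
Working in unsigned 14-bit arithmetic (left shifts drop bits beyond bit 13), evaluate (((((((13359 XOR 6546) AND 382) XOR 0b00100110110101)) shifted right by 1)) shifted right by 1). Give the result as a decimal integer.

546

13359 = 11010000101111
6546 = 01100110010010
→ XOR → 10110110111101 = 11709
382 = 00000101111110
→ AND → 00000100111100 = 316
0b00100110110101 = 00100110110101
→ XOR → 00100010001001 = 2185
→ shifted right by 1 → 00010001000100 = 1092
→ shifted right by 1 → 00001000100010 = 546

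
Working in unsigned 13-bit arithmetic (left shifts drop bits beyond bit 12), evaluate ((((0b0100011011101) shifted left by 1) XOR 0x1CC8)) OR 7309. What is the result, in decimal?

7679

0b0100011011101 = 0100011011101
→ shifted left by 1 (mod 2^13) → 1000110111010 = 4538
0x1CC8 = 1110011001000
→ XOR → 0110101110010 = 3442
7309 = 1110010001101
→ OR → 1110111111111 = 7679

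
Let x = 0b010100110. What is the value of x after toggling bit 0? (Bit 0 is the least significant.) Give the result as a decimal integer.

167

x = 010100110
bit 0 is currently 0; toggle it via x ^ (1 << 0) = x ^ 1
→ 010100111 = 167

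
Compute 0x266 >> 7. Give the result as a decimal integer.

4

0x266 = 1001100110
shift right by 7 → 0000000100 = 4
(equivalently, floor(614 / 128))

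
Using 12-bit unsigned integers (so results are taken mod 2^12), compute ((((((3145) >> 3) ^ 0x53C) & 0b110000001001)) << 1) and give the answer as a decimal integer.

3145 = 110001001001
→ >> 3 → 000110001001 = 393
0x53C = 010100111100
→ ^ → 010010110101 = 1205
0b110000001001 = 110000001001
→ & → 010000000001 = 1025
→ << 1 (mod 2^12) → 100000000010 = 2050

2050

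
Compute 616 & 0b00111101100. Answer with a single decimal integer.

104

616 = 1001101000
b = 0111101100
AND → 0001101000 = 104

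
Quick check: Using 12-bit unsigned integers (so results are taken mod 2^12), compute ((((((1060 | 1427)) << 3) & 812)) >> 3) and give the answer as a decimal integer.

37

1060 = 010000100100
1427 = 010110010011
→ | → 010110110111 = 1463
→ << 3 (mod 2^12) → 110110111000 = 3512
812 = 001100101100
→ & → 000100101000 = 296
→ >> 3 → 000000100101 = 37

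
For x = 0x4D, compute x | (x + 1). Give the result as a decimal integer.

79

x = 1001101 = 77
x + 1 = 1001110
OR    = 1001111 = 79
(x | (x + 1) sets the lowest cleared bit.)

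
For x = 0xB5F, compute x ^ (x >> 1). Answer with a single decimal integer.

x = 101101011111 = 2911
x>>1 = 010110101111
XOR  = 111011110000 = 3824
(x ^ (x >> 1) gives the standard binary-reflected Gray code of x.)

3824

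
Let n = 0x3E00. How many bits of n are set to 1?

5

0x3E00 = 11111000000000
Count the 1s: 1 + 1 + 1 + 1 + 1 = 5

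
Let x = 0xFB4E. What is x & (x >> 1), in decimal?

x = 1111101101001110 = 64334
x>>1 = 0111110110100111
AND  = 0111100100000110 = 30982
(x & (x >> 1) has a 1 wherever x has two consecutive 1 bits.)

30982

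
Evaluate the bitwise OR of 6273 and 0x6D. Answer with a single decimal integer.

6381

6273 = 1100010000001
0x6D = 0000001101101
 OR → 1100011101101 = 6381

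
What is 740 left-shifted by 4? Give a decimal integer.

11840

740 = 00001011100100
shift left by 4 → 10111001000000 = 11840
(equivalently, 740 × 2^4 = 740 × 16)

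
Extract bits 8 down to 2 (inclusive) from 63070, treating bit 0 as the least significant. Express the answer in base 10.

23

v = 1111011001011110
Shift right by 2: 11110110010111
Mask low 7 bits: 0010111 = 23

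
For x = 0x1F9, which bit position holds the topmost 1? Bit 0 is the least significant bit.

0x1F9 = 111111001
The topmost 1 is at position 8 (since 2^8 = 256 ≤ 505 < 512).

8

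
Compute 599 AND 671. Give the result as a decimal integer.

535

599 = 1001010111
671 = 1010011111
AND → 1000010111 = 535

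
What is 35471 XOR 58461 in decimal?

28370

35471 = 1000101010001111
58461 = 1110010001011101
XOR → 0110111011010010 = 28370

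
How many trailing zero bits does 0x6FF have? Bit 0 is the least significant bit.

0x6FF = 11011111111
Trailing zeros: 0, so the lowest set bit is bit 0 (value 1).

0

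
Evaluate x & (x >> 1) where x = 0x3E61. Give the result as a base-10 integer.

x = 11111001100001 = 15969
x>>1 = 01111100110000
AND  = 01111000100000 = 7712
(x & (x >> 1) has a 1 wherever x has two consecutive 1 bits.)

7712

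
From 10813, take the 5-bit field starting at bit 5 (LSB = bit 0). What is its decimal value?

v = 10101000111101
Shift right by 5: 101010001
Mask low 5 bits: 10001 = 17

17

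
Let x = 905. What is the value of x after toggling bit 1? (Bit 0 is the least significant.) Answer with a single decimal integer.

x = 001110001001
bit 1 is currently 0; toggle it via x ^ (1 << 1) = x ^ 2
→ 001110001011 = 907

907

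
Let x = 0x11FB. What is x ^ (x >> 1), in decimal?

6406

x = 1000111111011 = 4603
x>>1 = 0100011111101
XOR  = 1100100000110 = 6406
(x ^ (x >> 1) gives the standard binary-reflected Gray code of x.)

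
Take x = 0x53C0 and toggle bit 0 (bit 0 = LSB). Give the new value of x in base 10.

x = 101001111000000
bit 0 is currently 0; toggle it via x ^ (1 << 0) = x ^ 1
→ 101001111000001 = 21441

21441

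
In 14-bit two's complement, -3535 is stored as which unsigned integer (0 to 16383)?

3535 in 14 bits: 00110111001111
Invert: 11001000110000
Add 1:  11001000110001 = 12849
(Check: 2^14 - 3535 = 16384 - 3535 = 12849.)

12849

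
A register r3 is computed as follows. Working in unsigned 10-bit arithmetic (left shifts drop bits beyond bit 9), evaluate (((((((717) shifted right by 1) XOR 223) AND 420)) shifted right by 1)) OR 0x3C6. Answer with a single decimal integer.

717 = 1011001101
→ shifted right by 1 → 0101100110 = 358
223 = 0011011111
→ XOR → 0110111001 = 441
420 = 0110100100
→ AND → 0110100000 = 416
→ shifted right by 1 → 0011010000 = 208
0x3C6 = 1111000110
→ OR → 1111010110 = 982

982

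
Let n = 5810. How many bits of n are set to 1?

7

5810 = 1011010110010
Count the 1s: 1 + 1 + 1 + 1 + 1 + 1 + 1 = 7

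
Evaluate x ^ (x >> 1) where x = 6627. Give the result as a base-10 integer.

x = 1100111100011 = 6627
x>>1 = 0110011110001
XOR  = 1010100010010 = 5394
(x ^ (x >> 1) gives the standard binary-reflected Gray code of x.)

5394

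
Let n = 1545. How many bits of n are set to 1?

4

1545 = 11000001001
Count the 1s: 1 + 1 + 1 + 1 = 4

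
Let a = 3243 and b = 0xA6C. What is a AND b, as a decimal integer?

3243 = 110010101011
0xA6C = 101001101100
AND → 100000101000 = 2088

2088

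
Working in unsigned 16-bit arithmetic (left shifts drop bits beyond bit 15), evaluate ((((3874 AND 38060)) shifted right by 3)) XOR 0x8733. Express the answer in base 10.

34743

3874 = 0000111100100010
38060 = 1001010010101100
→ AND → 0000010000100000 = 1056
→ shifted right by 3 → 0000000010000100 = 132
0x8733 = 1000011100110011
→ XOR → 1000011110110111 = 34743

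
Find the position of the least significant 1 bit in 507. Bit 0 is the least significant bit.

0

507 = 111111011
Trailing zeros: 0, so the lowest set bit is bit 0 (value 1).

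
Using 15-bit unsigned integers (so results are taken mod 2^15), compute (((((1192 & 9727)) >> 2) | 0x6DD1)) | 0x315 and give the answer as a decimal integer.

1192 = 000010010101000
9727 = 010010111111111
→ & → 000010010101000 = 1192
→ >> 2 → 000000100101010 = 298
0x6DD1 = 110110111010001
→ | → 110110111111011 = 28155
0x315 = 000001100010101
→ | → 110111111111111 = 28671

28671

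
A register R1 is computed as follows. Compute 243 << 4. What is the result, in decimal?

3888

243 = 000011110011
shift left by 4 → 111100110000 = 3888
(equivalently, 243 × 2^4 = 243 × 16)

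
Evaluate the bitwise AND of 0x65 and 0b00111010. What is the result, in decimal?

0x65 = 1100101
b = 0111010
AND → 0100000 = 32

32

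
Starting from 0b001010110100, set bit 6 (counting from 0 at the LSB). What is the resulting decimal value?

756

x = 001010110100
bit 6 is currently 0; set it via x | (1 << 6) = x | 64
→ 001011110100 = 756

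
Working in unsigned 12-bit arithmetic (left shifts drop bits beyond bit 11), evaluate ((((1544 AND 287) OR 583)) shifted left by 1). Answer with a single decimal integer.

1544 = 011000001000
287 = 000100011111
→ AND → 000000001000 = 8
583 = 001001000111
→ OR → 001001001111 = 591
→ shifted left by 1 (mod 2^12) → 010010011110 = 1182

1182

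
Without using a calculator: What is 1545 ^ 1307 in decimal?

1545 = 11000001001
1307 = 10100011011
XOR → 01100010010 = 786

786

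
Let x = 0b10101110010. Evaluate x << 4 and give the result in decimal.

x = 000010101110010
shift left by 4 → 101011100100000 = 22304
(equivalently, 1394 × 2^4 = 1394 × 16)

22304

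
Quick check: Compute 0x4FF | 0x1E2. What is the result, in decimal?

0x4FF = 10011111111
0x1E2 = 00111100010
 OR → 10111111111 = 1535

1535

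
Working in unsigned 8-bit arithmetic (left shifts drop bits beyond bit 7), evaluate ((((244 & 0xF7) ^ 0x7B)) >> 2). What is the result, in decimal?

244 = 11110100
0xF7 = 11110111
→ & → 11110100 = 244
0x7B = 01111011
→ ^ → 10001111 = 143
→ >> 2 → 00100011 = 35

35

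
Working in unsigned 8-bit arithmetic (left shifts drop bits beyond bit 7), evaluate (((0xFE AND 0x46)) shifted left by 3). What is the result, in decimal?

0xFE = 11111110
0x46 = 01000110
→ AND → 01000110 = 70
→ shifted left by 3 (mod 2^8) → 00110000 = 48

48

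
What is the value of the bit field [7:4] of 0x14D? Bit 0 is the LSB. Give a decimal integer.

v = 000101001101
Shift right by 4: 00010100
Mask low 4 bits: 0100 = 4

4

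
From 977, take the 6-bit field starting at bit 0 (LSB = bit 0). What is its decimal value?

v = 1111010001
Shift right by 0: 1111010001
Mask low 6 bits: 010001 = 17

17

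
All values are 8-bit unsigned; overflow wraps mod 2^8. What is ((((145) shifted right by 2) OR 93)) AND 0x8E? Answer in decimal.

145 = 10010001
→ shifted right by 2 → 00100100 = 36
93 = 01011101
→ OR → 01111101 = 125
0x8E = 10001110
→ AND → 00001100 = 12

12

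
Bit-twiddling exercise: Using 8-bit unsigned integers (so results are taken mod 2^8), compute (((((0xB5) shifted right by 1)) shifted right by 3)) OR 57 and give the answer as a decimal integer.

0xB5 = 10110101
→ shifted right by 1 → 01011010 = 90
→ shifted right by 3 → 00001011 = 11
57 = 00111001
→ OR → 00111011 = 59

59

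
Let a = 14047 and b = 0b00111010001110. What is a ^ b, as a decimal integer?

14417

14047 = 11011011011111
b = 00111010001110
XOR → 11100001010001 = 14417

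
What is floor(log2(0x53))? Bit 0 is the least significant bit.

0x53 = 1010011
The topmost 1 is at position 6 (since 2^6 = 64 ≤ 83 < 128).

6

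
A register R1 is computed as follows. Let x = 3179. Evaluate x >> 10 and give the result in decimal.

3

3179 = 110001101011
shift right by 10 → 000000000011 = 3
(equivalently, floor(3179 / 1024))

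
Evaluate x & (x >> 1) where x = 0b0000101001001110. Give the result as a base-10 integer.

6

x = 101001001110 = 2638
x>>1 = 010100100111
AND  = 000000000110 = 6
(x & (x >> 1) has a 1 wherever x has two consecutive 1 bits.)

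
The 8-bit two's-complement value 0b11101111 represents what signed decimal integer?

-17

pattern = 11101111 (MSB is 1 ⇒ negative)
Invert: 00010000, add 1 → 00010001 = 17, so the value is -17.
(Equivalently: 239 - 2^8 = 239 - 256 = -17.)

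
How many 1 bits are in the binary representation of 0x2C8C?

6

0x2C8C = 10110010001100
Count the 1s: 1 + 1 + 1 + 1 + 1 + 1 = 6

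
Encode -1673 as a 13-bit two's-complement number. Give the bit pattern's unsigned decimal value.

6519

1673 in 13 bits: 0011010001001
Invert: 1100101110110
Add 1:  1100101110111 = 6519
(Check: 2^13 - 1673 = 8192 - 1673 = 6519.)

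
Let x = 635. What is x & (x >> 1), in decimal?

57

x = 1001111011 = 635
x>>1 = 0100111101
AND  = 0000111001 = 57
(x & (x >> 1) has a 1 wherever x has two consecutive 1 bits.)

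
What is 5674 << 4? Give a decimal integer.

90784

5674 = 00001011000101010
shift left by 4 → 10110001010100000 = 90784
(equivalently, 5674 × 2^4 = 5674 × 16)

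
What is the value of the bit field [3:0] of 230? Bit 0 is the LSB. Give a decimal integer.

v = 11100110
Shift right by 0: 11100110
Mask low 4 bits: 0110 = 6

6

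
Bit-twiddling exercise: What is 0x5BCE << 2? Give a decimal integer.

0x5BCE = 00101101111001110
shift left by 2 → 10110111100111000 = 94008
(equivalently, 23502 × 2^2 = 23502 × 4)

94008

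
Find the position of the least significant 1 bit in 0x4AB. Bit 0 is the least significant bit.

0

0x4AB = 10010101011
Trailing zeros: 0, so the lowest set bit is bit 0 (value 1).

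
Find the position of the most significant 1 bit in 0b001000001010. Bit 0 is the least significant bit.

0b001000001010 = 1000001010
The topmost 1 is at position 9 (since 2^9 = 512 ≤ 522 < 1024).

9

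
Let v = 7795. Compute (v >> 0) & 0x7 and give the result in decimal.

3

v = 1111001110011
Shift right by 0: 1111001110011
Mask low 3 bits: 011 = 3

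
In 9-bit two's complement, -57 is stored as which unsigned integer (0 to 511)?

455

57 in 9 bits: 000111001
Invert: 111000110
Add 1:  111000111 = 455
(Check: 2^9 - 57 = 512 - 57 = 455.)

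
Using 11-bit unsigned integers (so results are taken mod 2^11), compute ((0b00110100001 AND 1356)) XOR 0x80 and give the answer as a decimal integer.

0b00110100001 = 00110100001
1356 = 10101001100
→ AND → 00100000000 = 256
0x80 = 00010000000
→ XOR → 00110000000 = 384

384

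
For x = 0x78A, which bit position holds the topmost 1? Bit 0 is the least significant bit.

10

0x78A = 11110001010
The topmost 1 is at position 10 (since 2^10 = 1024 ≤ 1930 < 2048).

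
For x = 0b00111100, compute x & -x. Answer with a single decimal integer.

4

x = 111100 = 60
-x (two's complement) = …000100
AND   = 000100 = 4
(x & -x isolates the lowest set bit of x.)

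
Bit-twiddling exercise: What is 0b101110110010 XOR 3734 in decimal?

a = 101110110010
3734 = 111010010110
XOR → 010100100100 = 1316

1316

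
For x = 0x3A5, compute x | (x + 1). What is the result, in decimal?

x = 1110100101 = 933
x + 1 = 1110100110
OR    = 1110100111 = 935
(x | (x + 1) sets the lowest cleared bit.)

935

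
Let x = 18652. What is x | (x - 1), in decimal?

18655

x = 100100011011100 = 18652
x - 1 = 100100011011011
OR    = 100100011011111 = 18655
(x | (x - 1) sets all bits below the lowest set bit.)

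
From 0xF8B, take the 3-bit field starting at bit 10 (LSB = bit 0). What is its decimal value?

v = 0111110001011
Shift right by 10: 011
Mask low 3 bits: 011 = 3

3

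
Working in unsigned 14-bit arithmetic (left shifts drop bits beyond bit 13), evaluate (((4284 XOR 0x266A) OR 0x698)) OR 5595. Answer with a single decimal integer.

14303

4284 = 01000010111100
0x266A = 10011001101010
→ XOR → 11011011010110 = 14038
0x698 = 00011010011000
→ OR → 11011011011110 = 14046
5595 = 01010111011011
→ OR → 11011111011111 = 14303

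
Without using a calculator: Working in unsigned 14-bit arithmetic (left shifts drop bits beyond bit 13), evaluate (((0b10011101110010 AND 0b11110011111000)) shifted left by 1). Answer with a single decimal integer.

2272

0b10011101110010 = 10011101110010
0b11110011111000 = 11110011111000
→ AND → 10010001110000 = 9328
→ shifted left by 1 (mod 2^14) → 00100011100000 = 2272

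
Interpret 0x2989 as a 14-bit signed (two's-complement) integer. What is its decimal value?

pattern = 10100110001001 (MSB is 1 ⇒ negative)
Invert: 01011001110110, add 1 → 01011001110111 = 5751, so the value is -5751.
(Equivalently: 10633 - 2^14 = 10633 - 16384 = -5751.)

-5751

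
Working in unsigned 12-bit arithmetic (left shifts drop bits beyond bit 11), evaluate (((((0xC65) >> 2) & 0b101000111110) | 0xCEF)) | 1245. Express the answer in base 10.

3839

0xC65 = 110001100101
→ >> 2 → 001100011001 = 793
0b101000111110 = 101000111110
→ & → 001000011000 = 536
0xCEF = 110011101111
→ | → 111011111111 = 3839
1245 = 010011011101
→ | → 111011111111 = 3839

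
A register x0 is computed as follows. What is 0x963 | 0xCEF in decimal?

0x963 = 100101100011
0xCEF = 110011101111
 OR → 110111101111 = 3567

3567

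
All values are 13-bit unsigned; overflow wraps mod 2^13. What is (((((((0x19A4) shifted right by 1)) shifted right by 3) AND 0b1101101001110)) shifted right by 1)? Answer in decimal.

133

0x19A4 = 1100110100100
→ shifted right by 1 → 0110011010010 = 3282
→ shifted right by 3 → 0000110011010 = 410
0b1101101001110 = 1101101001110
→ AND → 0000100001010 = 266
→ shifted right by 1 → 0000010000101 = 133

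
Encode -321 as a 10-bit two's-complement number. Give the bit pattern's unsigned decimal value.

703

321 in 10 bits: 0101000001
Invert: 1010111110
Add 1:  1010111111 = 703
(Check: 2^10 - 321 = 1024 - 321 = 703.)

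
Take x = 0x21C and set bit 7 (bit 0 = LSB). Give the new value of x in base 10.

x = 01000011100
bit 7 is currently 0; set it via x | (1 << 7) = x | 128
→ 01010011100 = 668

668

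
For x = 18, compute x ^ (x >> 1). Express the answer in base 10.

x = 10010 = 18
x>>1 = 01001
XOR  = 11011 = 27
(x ^ (x >> 1) gives the standard binary-reflected Gray code of x.)

27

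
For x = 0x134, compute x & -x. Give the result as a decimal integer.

x = 100110100 = 308
-x (two's complement) = …011001100
AND   = 000000100 = 4
(x & -x isolates the lowest set bit of x.)

4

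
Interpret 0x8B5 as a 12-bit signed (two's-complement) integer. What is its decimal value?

pattern = 100010110101 (MSB is 1 ⇒ negative)
Invert: 011101001010, add 1 → 011101001011 = 1867, so the value is -1867.
(Equivalently: 2229 - 2^12 = 2229 - 4096 = -1867.)

-1867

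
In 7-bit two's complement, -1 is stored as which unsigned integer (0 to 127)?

127

1 in 7 bits: 0000001
Invert: 1111110
Add 1:  1111111 = 127
(Check: 2^7 - 1 = 128 - 1 = 127.)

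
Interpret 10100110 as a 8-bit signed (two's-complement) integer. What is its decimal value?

-90

pattern = 10100110 (MSB is 1 ⇒ negative)
Invert: 01011001, add 1 → 01011010 = 90, so the value is -90.
(Equivalently: 166 - 2^8 = 166 - 256 = -90.)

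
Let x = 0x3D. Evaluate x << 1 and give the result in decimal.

0x3D = 0111101
shift left by 1 → 1111010 = 122
(equivalently, 61 × 2^1 = 61 × 2)

122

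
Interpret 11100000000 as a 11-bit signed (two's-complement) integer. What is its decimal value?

-256

pattern = 11100000000 (MSB is 1 ⇒ negative)
Invert: 00011111111, add 1 → 00100000000 = 256, so the value is -256.
(Equivalently: 1792 - 2^11 = 1792 - 2048 = -256.)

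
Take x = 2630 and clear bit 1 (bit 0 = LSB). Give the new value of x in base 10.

2628

x = 000101001000110
bit 1 is currently 1; clear it via x & ~(1 << 1) = x & ~2
→ 000101001000100 = 2628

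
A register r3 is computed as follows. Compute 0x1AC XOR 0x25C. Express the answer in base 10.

0x1AC = 0110101100
0x25C = 1001011100
XOR → 1111110000 = 1008

1008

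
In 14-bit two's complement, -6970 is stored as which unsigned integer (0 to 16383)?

9414

6970 in 14 bits: 01101100111010
Invert: 10010011000101
Add 1:  10010011000110 = 9414
(Check: 2^14 - 6970 = 16384 - 6970 = 9414.)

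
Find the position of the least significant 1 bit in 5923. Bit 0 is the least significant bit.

0

5923 = 1011100100011
Trailing zeros: 0, so the lowest set bit is bit 0 (value 1).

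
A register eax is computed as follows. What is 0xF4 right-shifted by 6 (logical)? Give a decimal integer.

3

0xF4 = 11110100
shift right by 6 → 00000011 = 3
(equivalently, floor(244 / 64))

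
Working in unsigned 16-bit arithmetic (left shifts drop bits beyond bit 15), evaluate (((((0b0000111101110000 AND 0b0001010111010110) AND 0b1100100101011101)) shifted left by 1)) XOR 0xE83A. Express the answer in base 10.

60058

0b0000111101110000 = 0000111101110000
0b0001010111010110 = 0001010111010110
→ AND → 0000010101010000 = 1360
0b1100100101011101 = 1100100101011101
→ AND → 0000000101010000 = 336
→ shifted left by 1 (mod 2^16) → 0000001010100000 = 672
0xE83A = 1110100000111010
→ XOR → 1110101010011010 = 60058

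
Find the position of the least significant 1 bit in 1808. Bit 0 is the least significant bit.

4

1808 = 11100010000
Trailing zeros: 4, so the lowest set bit is bit 4 (value 16).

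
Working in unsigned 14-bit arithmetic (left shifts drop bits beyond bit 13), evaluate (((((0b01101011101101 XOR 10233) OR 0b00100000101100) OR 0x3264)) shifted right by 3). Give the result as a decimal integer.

2031

0b01101011101101 = 01101011101101
10233 = 10011111111001
→ XOR → 11110100010100 = 15636
0b00100000101100 = 00100000101100
→ OR → 11110100111100 = 15676
0x3264 = 11001001100100
→ OR → 11111101111100 = 16252
→ shifted right by 3 → 00011111101111 = 2031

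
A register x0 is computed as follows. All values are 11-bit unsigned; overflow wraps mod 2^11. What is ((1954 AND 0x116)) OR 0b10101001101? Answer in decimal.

1954 = 11110100010
0x116 = 00100010110
→ AND → 00100000010 = 258
0b10101001101 = 10101001101
→ OR → 10101001111 = 1359

1359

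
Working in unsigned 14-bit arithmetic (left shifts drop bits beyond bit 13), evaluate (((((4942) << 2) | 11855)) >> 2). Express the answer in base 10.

4942 = 01001101001110
→ << 2 (mod 2^14) → 00110100111000 = 3384
11855 = 10111001001111
→ | → 10111101111111 = 12159
→ >> 2 → 00101111011111 = 3039

3039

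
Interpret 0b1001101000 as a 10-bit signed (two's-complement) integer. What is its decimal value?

pattern = 1001101000 (MSB is 1 ⇒ negative)
Invert: 0110010111, add 1 → 0110011000 = 408, so the value is -408.
(Equivalently: 616 - 2^10 = 616 - 1024 = -408.)

-408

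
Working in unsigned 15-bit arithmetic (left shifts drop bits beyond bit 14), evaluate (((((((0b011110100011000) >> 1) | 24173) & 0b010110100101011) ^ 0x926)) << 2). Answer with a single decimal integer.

0b011110100011000 = 011110100011000
→ >> 1 → 001111010001100 = 7820
24173 = 101111001101101
→ | → 101111011101101 = 24301
0b010110100101011 = 010110100101011
→ & → 000110000101001 = 3113
0x926 = 000100100100110
→ ^ → 000010100001111 = 1295
→ << 2 (mod 2^15) → 001010000111100 = 5180

5180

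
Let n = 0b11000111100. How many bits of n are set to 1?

6

n = 11000111100
Count the 1s: 1 + 1 + 1 + 1 + 1 + 1 = 6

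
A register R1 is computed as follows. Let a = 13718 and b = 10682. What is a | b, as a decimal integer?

13718 = 11010110010110
10682 = 10100110111010
 OR → 11110110111110 = 15806

15806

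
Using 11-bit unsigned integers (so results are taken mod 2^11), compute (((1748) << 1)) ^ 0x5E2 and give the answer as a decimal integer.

1748 = 11011010100
→ << 1 (mod 2^11) → 10110101000 = 1448
0x5E2 = 10111100010
→ ^ → 00001001010 = 74

74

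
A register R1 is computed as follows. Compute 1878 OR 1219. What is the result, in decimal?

2007

1878 = 11101010110
1219 = 10011000011
 OR → 11111010111 = 2007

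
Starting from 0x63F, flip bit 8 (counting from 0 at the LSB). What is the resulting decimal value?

x = 11000111111
bit 8 is currently 0; toggle it via x ^ (1 << 8) = x ^ 256
→ 11100111111 = 1855

1855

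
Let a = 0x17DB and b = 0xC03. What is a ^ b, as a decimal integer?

7128

0x17DB = 1011111011011
0xC03 = 0110000000011
XOR → 1101111011000 = 7128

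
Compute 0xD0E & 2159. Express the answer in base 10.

0xD0E = 110100001110
2159 = 100001101111
AND → 100000001110 = 2062

2062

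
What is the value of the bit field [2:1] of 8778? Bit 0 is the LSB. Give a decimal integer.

v = 10001001001010
Shift right by 1: 1000100100101
Mask low 2 bits: 01 = 1

1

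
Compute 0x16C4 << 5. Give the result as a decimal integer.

186496

0x16C4 = 000001011011000100
shift left by 5 → 101101100010000000 = 186496
(equivalently, 5828 × 2^5 = 5828 × 32)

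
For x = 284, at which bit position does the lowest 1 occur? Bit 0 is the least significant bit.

2

284 = 100011100
Trailing zeros: 2, so the lowest set bit is bit 2 (value 4).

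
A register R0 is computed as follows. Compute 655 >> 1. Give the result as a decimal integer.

327

655 = 1010001111
shift right by 1 → 0101000111 = 327
(equivalently, floor(655 / 2))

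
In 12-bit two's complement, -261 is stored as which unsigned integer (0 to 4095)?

3835

261 in 12 bits: 000100000101
Invert: 111011111010
Add 1:  111011111011 = 3835
(Check: 2^12 - 261 = 4096 - 261 = 3835.)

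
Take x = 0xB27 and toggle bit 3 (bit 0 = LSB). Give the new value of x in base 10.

x = 101100100111
bit 3 is currently 0; toggle it via x ^ (1 << 3) = x ^ 8
→ 101100101111 = 2863

2863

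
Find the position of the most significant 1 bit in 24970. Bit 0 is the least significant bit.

24970 = 110000110001010
The topmost 1 is at position 14 (since 2^14 = 16384 ≤ 24970 < 32768).

14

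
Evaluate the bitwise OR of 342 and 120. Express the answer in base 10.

342 = 101010110
120 = 001111000
 OR → 101111110 = 382

382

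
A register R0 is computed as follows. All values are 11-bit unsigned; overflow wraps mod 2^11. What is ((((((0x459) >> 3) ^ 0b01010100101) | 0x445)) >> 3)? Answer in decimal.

205

0x459 = 10001011001
→ >> 3 → 00010001011 = 139
0b01010100101 = 01010100101
→ ^ → 01000101110 = 558
0x445 = 10001000101
→ | → 11001101111 = 1647
→ >> 3 → 00011001101 = 205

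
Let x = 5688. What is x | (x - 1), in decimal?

x = 1011000111000 = 5688
x - 1 = 1011000110111
OR    = 1011000111111 = 5695
(x | (x - 1) sets all bits below the lowest set bit.)

5695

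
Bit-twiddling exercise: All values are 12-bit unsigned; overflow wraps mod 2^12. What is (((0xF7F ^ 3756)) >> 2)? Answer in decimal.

116

0xF7F = 111101111111
3756 = 111010101100
→ ^ → 000111010011 = 467
→ >> 2 → 000001110100 = 116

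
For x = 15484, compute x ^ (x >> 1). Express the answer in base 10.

x = 11110001111100 = 15484
x>>1 = 01111000111110
XOR  = 10001001000010 = 8770
(x ^ (x >> 1) gives the standard binary-reflected Gray code of x.)

8770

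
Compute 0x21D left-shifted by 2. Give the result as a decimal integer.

2164

0x21D = 001000011101
shift left by 2 → 100001110100 = 2164
(equivalently, 541 × 2^2 = 541 × 4)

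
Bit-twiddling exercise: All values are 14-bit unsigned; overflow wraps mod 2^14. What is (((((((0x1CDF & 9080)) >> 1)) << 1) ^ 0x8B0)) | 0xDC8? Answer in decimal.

3560

0x1CDF = 01110011011111
9080 = 10001101111000
→ & → 00000001011000 = 88
→ >> 1 → 00000000101100 = 44
→ << 1 (mod 2^14) → 00000001011000 = 88
0x8B0 = 00100010110000
→ ^ → 00100011101000 = 2280
0xDC8 = 00110111001000
→ | → 00110111101000 = 3560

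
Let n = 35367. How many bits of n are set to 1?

35367 = 1000101000100111
Count the 1s: 1 + 1 + 1 + 1 + 1 + 1 + 1 = 7

7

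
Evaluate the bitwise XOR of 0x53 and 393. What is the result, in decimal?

0x53 = 001010011
393 = 110001001
XOR → 111011010 = 474

474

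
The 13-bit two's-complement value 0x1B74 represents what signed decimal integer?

pattern = 1101101110100 (MSB is 1 ⇒ negative)
Invert: 0010010001011, add 1 → 0010010001100 = 1164, so the value is -1164.
(Equivalently: 7028 - 2^13 = 7028 - 8192 = -1164.)

-1164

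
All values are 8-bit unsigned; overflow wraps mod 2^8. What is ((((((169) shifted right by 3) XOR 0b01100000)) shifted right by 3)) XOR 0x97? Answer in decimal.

153

169 = 10101001
→ shifted right by 3 → 00010101 = 21
0b01100000 = 01100000
→ XOR → 01110101 = 117
→ shifted right by 3 → 00001110 = 14
0x97 = 10010111
→ XOR → 10011001 = 153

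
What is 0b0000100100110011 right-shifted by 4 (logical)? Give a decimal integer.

147

x = 100100110011
shift right by 4 → 000010010011 = 147
(equivalently, floor(2355 / 16))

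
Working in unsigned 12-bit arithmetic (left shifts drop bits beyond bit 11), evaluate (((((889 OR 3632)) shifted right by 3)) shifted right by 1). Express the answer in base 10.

889 = 001101111001
3632 = 111000110000
→ OR → 111101111001 = 3961
→ shifted right by 3 → 000111101111 = 495
→ shifted right by 1 → 000011110111 = 247

247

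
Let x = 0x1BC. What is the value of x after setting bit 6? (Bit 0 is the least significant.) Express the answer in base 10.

x = 00110111100
bit 6 is currently 0; set it via x | (1 << 6) = x | 64
→ 00111111100 = 508

508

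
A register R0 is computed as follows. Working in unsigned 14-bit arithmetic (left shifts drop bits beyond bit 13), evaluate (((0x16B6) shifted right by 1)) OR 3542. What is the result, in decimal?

4063

0x16B6 = 01011010110110
→ shifted right by 1 → 00101101011011 = 2907
3542 = 00110111010110
→ OR → 00111111011111 = 4063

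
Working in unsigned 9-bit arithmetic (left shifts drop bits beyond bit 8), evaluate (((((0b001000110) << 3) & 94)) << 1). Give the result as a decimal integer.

0b001000110 = 001000110
→ << 3 (mod 2^9) → 000110000 = 48
94 = 001011110
→ & → 000010000 = 16
→ << 1 (mod 2^9) → 000100000 = 32

32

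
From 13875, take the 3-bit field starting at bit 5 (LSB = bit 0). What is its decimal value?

1

v = 011011000110011
Shift right by 5: 0110110001
Mask low 3 bits: 001 = 1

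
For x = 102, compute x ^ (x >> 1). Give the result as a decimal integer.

85

x = 1100110 = 102
x>>1 = 0110011
XOR  = 1010101 = 85
(x ^ (x >> 1) gives the standard binary-reflected Gray code of x.)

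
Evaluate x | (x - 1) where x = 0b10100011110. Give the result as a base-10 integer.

1311

x = 10100011110 = 1310
x - 1 = 10100011101
OR    = 10100011111 = 1311
(x | (x - 1) sets all bits below the lowest set bit.)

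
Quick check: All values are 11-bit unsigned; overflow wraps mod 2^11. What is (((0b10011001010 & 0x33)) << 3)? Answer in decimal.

16

0b10011001010 = 10011001010
0x33 = 00000110011
→ & → 00000000010 = 2
→ << 3 (mod 2^11) → 00000010000 = 16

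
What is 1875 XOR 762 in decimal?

1449

1875 = 11101010011
762 = 01011111010
XOR → 10110101001 = 1449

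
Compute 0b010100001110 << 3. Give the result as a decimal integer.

10352

x = 00010100001110
shift left by 3 → 10100001110000 = 10352
(equivalently, 1294 × 2^3 = 1294 × 8)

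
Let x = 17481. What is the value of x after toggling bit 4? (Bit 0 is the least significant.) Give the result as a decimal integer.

x = 100010001001001
bit 4 is currently 0; toggle it via x ^ (1 << 4) = x ^ 16
→ 100010001011001 = 17497

17497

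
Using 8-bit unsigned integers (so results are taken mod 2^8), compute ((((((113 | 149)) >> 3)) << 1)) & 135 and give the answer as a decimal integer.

4

113 = 01110001
149 = 10010101
→ | → 11110101 = 245
→ >> 3 → 00011110 = 30
→ << 1 (mod 2^8) → 00111100 = 60
135 = 10000111
→ & → 00000100 = 4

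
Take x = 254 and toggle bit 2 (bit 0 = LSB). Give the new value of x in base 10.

250

x = 0011111110
bit 2 is currently 1; toggle it via x ^ (1 << 2) = x ^ 4
→ 0011111010 = 250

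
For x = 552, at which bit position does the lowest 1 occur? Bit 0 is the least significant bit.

552 = 1000101000
Trailing zeros: 3, so the lowest set bit is bit 3 (value 8).

3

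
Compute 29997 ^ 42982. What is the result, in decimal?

53963

29997 = 0111010100101101
42982 = 1010011111100110
XOR → 1101001011001011 = 53963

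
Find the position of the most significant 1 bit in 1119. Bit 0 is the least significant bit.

10

1119 = 10001011111
The topmost 1 is at position 10 (since 2^10 = 1024 ≤ 1119 < 2048).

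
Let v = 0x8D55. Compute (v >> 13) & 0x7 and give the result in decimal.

4

v = 1000110101010101
Shift right by 13: 100
Mask low 3 bits: 100 = 4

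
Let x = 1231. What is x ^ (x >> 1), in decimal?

1704

x = 10011001111 = 1231
x>>1 = 01001100111
XOR  = 11010101000 = 1704
(x ^ (x >> 1) gives the standard binary-reflected Gray code of x.)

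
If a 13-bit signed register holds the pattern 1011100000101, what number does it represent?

-2299

pattern = 1011100000101 (MSB is 1 ⇒ negative)
Invert: 0100011111010, add 1 → 0100011111011 = 2299, so the value is -2299.
(Equivalently: 5893 - 2^13 = 5893 - 8192 = -2299.)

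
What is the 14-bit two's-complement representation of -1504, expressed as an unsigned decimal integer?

1504 in 14 bits: 00010111100000
Invert: 11101000011111
Add 1:  11101000100000 = 14880
(Check: 2^14 - 1504 = 16384 - 1504 = 14880.)

14880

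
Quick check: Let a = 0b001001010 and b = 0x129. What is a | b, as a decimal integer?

a = 001001010
0x129 = 100101001
 OR → 101101011 = 363

363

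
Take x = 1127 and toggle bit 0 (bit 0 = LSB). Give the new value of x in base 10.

x = 0010001100111
bit 0 is currently 1; toggle it via x ^ (1 << 0) = x ^ 1
→ 0010001100110 = 1126

1126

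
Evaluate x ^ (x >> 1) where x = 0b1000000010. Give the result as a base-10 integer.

771

x = 1000000010 = 514
x>>1 = 0100000001
XOR  = 1100000011 = 771
(x ^ (x >> 1) gives the standard binary-reflected Gray code of x.)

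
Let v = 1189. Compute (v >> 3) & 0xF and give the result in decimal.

4

v = 10010100101
Shift right by 3: 10010100
Mask low 4 bits: 0100 = 4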